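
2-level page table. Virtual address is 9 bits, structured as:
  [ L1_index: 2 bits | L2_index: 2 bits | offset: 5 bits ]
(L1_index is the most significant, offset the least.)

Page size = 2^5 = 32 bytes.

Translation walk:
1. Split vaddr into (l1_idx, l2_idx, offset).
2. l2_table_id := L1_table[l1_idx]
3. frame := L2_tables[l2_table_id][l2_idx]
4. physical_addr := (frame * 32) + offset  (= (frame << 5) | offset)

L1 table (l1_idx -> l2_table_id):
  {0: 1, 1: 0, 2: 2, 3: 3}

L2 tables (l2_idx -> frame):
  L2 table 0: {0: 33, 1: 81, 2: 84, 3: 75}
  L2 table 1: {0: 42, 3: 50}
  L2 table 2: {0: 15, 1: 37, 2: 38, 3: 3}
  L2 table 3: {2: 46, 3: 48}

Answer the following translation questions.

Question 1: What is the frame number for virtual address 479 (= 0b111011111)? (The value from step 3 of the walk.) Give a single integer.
vaddr = 479: l1_idx=3, l2_idx=2
L1[3] = 3; L2[3][2] = 46

Answer: 46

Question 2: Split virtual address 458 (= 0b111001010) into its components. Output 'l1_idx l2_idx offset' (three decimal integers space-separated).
Answer: 3 2 10

Derivation:
vaddr = 458 = 0b111001010
  top 2 bits -> l1_idx = 3
  next 2 bits -> l2_idx = 2
  bottom 5 bits -> offset = 10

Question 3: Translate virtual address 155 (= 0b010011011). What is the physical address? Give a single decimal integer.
vaddr = 155 = 0b010011011
Split: l1_idx=1, l2_idx=0, offset=27
L1[1] = 0
L2[0][0] = 33
paddr = 33 * 32 + 27 = 1083

Answer: 1083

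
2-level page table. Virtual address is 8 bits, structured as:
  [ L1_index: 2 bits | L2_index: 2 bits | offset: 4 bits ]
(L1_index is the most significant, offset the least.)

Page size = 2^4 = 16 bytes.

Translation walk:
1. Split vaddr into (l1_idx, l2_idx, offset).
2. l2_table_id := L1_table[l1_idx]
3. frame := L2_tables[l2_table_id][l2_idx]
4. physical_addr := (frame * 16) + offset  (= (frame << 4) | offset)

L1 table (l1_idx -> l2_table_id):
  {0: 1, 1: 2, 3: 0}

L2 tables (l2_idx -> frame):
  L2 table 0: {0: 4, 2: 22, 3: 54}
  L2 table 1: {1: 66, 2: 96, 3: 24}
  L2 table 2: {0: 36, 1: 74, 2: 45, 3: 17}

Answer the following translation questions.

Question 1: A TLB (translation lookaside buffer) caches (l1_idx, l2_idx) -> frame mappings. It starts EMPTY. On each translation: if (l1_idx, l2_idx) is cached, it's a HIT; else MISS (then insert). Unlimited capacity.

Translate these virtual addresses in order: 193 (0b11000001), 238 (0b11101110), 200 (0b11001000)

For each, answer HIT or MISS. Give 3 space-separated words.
vaddr=193: (3,0) not in TLB -> MISS, insert
vaddr=238: (3,2) not in TLB -> MISS, insert
vaddr=200: (3,0) in TLB -> HIT

Answer: MISS MISS HIT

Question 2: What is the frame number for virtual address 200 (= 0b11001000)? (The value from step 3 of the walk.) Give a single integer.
vaddr = 200: l1_idx=3, l2_idx=0
L1[3] = 0; L2[0][0] = 4

Answer: 4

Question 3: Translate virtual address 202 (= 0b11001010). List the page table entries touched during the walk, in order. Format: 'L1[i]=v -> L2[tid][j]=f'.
Answer: L1[3]=0 -> L2[0][0]=4

Derivation:
vaddr = 202 = 0b11001010
Split: l1_idx=3, l2_idx=0, offset=10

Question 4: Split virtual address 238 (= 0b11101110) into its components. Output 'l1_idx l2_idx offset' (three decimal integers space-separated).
Answer: 3 2 14

Derivation:
vaddr = 238 = 0b11101110
  top 2 bits -> l1_idx = 3
  next 2 bits -> l2_idx = 2
  bottom 4 bits -> offset = 14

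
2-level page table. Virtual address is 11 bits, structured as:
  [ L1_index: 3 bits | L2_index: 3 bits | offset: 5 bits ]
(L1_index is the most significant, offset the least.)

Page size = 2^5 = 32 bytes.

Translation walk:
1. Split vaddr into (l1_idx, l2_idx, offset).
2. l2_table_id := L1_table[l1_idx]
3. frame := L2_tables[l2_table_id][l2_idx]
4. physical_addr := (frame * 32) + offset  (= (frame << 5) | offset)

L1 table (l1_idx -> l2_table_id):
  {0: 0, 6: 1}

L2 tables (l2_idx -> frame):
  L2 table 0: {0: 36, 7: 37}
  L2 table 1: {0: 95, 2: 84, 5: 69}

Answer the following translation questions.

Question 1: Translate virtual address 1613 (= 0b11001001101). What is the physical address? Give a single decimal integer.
Answer: 2701

Derivation:
vaddr = 1613 = 0b11001001101
Split: l1_idx=6, l2_idx=2, offset=13
L1[6] = 1
L2[1][2] = 84
paddr = 84 * 32 + 13 = 2701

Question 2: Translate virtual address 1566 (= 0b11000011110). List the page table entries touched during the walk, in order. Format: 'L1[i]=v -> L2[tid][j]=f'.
Answer: L1[6]=1 -> L2[1][0]=95

Derivation:
vaddr = 1566 = 0b11000011110
Split: l1_idx=6, l2_idx=0, offset=30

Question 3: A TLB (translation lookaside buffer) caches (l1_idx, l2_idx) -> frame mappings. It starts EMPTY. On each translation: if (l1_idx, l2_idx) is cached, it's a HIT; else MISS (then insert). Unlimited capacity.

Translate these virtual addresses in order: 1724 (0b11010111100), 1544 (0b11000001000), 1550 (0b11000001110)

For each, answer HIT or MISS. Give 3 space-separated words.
Answer: MISS MISS HIT

Derivation:
vaddr=1724: (6,5) not in TLB -> MISS, insert
vaddr=1544: (6,0) not in TLB -> MISS, insert
vaddr=1550: (6,0) in TLB -> HIT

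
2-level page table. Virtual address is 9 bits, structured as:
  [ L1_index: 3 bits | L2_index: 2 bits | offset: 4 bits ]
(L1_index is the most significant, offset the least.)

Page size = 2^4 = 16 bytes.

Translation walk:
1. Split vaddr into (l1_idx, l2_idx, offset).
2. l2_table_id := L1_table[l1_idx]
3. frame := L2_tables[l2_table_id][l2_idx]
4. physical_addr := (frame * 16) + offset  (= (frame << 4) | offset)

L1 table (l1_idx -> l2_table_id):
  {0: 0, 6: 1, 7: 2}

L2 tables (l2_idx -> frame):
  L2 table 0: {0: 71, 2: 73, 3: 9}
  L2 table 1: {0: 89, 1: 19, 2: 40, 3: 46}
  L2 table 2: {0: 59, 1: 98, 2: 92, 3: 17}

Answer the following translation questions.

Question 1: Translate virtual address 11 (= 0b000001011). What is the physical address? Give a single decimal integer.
Answer: 1147

Derivation:
vaddr = 11 = 0b000001011
Split: l1_idx=0, l2_idx=0, offset=11
L1[0] = 0
L2[0][0] = 71
paddr = 71 * 16 + 11 = 1147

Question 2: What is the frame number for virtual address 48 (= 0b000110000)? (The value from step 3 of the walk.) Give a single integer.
vaddr = 48: l1_idx=0, l2_idx=3
L1[0] = 0; L2[0][3] = 9

Answer: 9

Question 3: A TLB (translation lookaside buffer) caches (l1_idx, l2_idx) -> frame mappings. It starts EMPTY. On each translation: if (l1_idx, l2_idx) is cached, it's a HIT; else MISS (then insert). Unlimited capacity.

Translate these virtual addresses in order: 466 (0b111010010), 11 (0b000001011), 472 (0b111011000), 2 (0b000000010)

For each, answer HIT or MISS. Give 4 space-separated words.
vaddr=466: (7,1) not in TLB -> MISS, insert
vaddr=11: (0,0) not in TLB -> MISS, insert
vaddr=472: (7,1) in TLB -> HIT
vaddr=2: (0,0) in TLB -> HIT

Answer: MISS MISS HIT HIT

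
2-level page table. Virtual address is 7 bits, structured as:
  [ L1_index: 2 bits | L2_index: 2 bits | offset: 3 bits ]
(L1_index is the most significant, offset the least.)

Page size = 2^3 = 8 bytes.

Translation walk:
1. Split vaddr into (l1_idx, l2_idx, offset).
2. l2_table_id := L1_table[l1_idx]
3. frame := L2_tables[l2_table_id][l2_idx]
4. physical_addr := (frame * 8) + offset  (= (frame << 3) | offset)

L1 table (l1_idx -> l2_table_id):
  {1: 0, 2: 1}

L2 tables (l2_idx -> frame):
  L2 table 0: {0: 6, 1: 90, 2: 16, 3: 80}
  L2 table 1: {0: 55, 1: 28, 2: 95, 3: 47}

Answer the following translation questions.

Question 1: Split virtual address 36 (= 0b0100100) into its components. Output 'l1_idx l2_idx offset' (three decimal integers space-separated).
Answer: 1 0 4

Derivation:
vaddr = 36 = 0b0100100
  top 2 bits -> l1_idx = 1
  next 2 bits -> l2_idx = 0
  bottom 3 bits -> offset = 4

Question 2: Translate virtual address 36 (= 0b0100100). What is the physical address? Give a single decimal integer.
Answer: 52

Derivation:
vaddr = 36 = 0b0100100
Split: l1_idx=1, l2_idx=0, offset=4
L1[1] = 0
L2[0][0] = 6
paddr = 6 * 8 + 4 = 52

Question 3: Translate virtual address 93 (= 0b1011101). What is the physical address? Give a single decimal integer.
vaddr = 93 = 0b1011101
Split: l1_idx=2, l2_idx=3, offset=5
L1[2] = 1
L2[1][3] = 47
paddr = 47 * 8 + 5 = 381

Answer: 381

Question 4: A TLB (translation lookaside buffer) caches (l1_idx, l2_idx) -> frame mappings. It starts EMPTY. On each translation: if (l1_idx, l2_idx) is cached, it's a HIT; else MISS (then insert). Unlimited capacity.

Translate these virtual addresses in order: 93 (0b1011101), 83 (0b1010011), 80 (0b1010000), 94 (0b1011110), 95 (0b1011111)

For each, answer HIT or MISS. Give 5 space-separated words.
vaddr=93: (2,3) not in TLB -> MISS, insert
vaddr=83: (2,2) not in TLB -> MISS, insert
vaddr=80: (2,2) in TLB -> HIT
vaddr=94: (2,3) in TLB -> HIT
vaddr=95: (2,3) in TLB -> HIT

Answer: MISS MISS HIT HIT HIT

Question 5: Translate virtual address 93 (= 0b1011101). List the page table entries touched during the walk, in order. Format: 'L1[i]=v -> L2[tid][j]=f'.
vaddr = 93 = 0b1011101
Split: l1_idx=2, l2_idx=3, offset=5

Answer: L1[2]=1 -> L2[1][3]=47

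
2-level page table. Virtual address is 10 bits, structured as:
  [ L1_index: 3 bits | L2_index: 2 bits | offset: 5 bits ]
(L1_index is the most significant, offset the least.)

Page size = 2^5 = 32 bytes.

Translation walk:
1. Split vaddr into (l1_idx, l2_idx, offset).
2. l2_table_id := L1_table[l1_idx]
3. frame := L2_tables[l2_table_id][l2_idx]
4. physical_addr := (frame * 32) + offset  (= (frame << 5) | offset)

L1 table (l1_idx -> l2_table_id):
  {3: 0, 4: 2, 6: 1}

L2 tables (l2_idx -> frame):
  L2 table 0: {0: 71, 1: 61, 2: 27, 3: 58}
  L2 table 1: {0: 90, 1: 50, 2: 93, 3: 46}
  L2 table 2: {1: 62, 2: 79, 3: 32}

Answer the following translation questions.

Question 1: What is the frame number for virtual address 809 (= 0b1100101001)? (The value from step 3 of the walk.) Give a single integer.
Answer: 50

Derivation:
vaddr = 809: l1_idx=6, l2_idx=1
L1[6] = 1; L2[1][1] = 50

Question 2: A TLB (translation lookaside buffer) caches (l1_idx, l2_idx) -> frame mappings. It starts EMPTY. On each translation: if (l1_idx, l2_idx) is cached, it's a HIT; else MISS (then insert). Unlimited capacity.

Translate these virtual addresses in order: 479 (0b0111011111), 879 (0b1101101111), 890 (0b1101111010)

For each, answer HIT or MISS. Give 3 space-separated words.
vaddr=479: (3,2) not in TLB -> MISS, insert
vaddr=879: (6,3) not in TLB -> MISS, insert
vaddr=890: (6,3) in TLB -> HIT

Answer: MISS MISS HIT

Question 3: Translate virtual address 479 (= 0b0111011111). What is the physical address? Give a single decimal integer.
Answer: 895

Derivation:
vaddr = 479 = 0b0111011111
Split: l1_idx=3, l2_idx=2, offset=31
L1[3] = 0
L2[0][2] = 27
paddr = 27 * 32 + 31 = 895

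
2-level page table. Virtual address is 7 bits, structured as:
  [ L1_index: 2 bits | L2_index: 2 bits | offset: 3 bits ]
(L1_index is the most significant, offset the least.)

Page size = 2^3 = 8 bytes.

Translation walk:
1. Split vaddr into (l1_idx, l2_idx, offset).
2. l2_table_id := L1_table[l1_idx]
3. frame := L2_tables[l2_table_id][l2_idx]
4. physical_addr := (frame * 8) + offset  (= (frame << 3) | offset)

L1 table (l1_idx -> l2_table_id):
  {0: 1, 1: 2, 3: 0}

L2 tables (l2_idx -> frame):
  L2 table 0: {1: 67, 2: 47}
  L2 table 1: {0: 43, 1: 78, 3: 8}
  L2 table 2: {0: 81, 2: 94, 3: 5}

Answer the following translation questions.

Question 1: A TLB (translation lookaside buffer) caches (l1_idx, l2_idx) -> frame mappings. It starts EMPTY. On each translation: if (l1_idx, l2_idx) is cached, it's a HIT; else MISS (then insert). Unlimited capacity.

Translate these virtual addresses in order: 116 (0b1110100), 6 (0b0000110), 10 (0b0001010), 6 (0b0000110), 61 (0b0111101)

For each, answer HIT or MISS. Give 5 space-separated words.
vaddr=116: (3,2) not in TLB -> MISS, insert
vaddr=6: (0,0) not in TLB -> MISS, insert
vaddr=10: (0,1) not in TLB -> MISS, insert
vaddr=6: (0,0) in TLB -> HIT
vaddr=61: (1,3) not in TLB -> MISS, insert

Answer: MISS MISS MISS HIT MISS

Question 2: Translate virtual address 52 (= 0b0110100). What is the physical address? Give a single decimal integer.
vaddr = 52 = 0b0110100
Split: l1_idx=1, l2_idx=2, offset=4
L1[1] = 2
L2[2][2] = 94
paddr = 94 * 8 + 4 = 756

Answer: 756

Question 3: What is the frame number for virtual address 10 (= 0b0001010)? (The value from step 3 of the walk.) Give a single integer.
Answer: 78

Derivation:
vaddr = 10: l1_idx=0, l2_idx=1
L1[0] = 1; L2[1][1] = 78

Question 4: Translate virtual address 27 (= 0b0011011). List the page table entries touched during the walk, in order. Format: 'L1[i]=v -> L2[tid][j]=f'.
vaddr = 27 = 0b0011011
Split: l1_idx=0, l2_idx=3, offset=3

Answer: L1[0]=1 -> L2[1][3]=8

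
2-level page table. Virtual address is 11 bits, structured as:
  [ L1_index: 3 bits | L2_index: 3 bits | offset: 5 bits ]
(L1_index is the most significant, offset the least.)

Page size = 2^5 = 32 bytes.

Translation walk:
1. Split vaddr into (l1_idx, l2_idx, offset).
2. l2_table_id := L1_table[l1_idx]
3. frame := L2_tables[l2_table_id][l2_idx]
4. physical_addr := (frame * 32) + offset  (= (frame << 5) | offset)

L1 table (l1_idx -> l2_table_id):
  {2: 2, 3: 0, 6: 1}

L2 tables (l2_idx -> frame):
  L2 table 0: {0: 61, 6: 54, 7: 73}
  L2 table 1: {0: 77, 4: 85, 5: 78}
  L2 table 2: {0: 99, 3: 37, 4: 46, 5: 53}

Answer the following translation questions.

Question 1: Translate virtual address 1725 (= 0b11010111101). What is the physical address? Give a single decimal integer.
Answer: 2525

Derivation:
vaddr = 1725 = 0b11010111101
Split: l1_idx=6, l2_idx=5, offset=29
L1[6] = 1
L2[1][5] = 78
paddr = 78 * 32 + 29 = 2525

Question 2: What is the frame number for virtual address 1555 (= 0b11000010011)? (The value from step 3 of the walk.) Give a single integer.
vaddr = 1555: l1_idx=6, l2_idx=0
L1[6] = 1; L2[1][0] = 77

Answer: 77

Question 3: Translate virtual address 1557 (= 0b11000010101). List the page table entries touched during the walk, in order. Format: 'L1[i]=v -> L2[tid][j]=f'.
vaddr = 1557 = 0b11000010101
Split: l1_idx=6, l2_idx=0, offset=21

Answer: L1[6]=1 -> L2[1][0]=77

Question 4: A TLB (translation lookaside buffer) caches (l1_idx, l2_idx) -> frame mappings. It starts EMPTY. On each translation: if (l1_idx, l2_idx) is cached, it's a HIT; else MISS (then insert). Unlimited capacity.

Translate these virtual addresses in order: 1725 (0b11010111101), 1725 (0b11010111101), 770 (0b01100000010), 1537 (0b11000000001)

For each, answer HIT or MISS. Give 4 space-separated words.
vaddr=1725: (6,5) not in TLB -> MISS, insert
vaddr=1725: (6,5) in TLB -> HIT
vaddr=770: (3,0) not in TLB -> MISS, insert
vaddr=1537: (6,0) not in TLB -> MISS, insert

Answer: MISS HIT MISS MISS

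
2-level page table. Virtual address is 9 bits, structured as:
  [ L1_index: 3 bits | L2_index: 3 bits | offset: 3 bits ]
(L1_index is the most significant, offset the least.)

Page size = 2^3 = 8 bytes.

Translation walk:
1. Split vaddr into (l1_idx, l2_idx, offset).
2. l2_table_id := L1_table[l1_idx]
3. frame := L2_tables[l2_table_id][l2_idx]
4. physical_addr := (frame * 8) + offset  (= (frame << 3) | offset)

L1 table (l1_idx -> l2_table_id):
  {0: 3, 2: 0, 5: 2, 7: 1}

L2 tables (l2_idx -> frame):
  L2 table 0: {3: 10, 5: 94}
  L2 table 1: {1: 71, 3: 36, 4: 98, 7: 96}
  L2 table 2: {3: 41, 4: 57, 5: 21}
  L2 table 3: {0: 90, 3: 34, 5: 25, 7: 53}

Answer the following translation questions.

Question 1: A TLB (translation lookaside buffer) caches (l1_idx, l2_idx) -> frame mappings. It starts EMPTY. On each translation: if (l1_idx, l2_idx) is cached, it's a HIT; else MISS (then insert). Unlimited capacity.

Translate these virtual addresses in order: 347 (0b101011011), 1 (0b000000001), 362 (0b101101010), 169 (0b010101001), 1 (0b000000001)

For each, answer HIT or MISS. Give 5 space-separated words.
vaddr=347: (5,3) not in TLB -> MISS, insert
vaddr=1: (0,0) not in TLB -> MISS, insert
vaddr=362: (5,5) not in TLB -> MISS, insert
vaddr=169: (2,5) not in TLB -> MISS, insert
vaddr=1: (0,0) in TLB -> HIT

Answer: MISS MISS MISS MISS HIT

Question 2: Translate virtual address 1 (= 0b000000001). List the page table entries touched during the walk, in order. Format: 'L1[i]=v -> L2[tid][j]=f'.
Answer: L1[0]=3 -> L2[3][0]=90

Derivation:
vaddr = 1 = 0b000000001
Split: l1_idx=0, l2_idx=0, offset=1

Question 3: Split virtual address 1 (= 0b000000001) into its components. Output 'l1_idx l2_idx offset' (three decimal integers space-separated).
vaddr = 1 = 0b000000001
  top 3 bits -> l1_idx = 0
  next 3 bits -> l2_idx = 0
  bottom 3 bits -> offset = 1

Answer: 0 0 1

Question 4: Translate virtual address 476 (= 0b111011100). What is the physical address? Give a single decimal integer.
vaddr = 476 = 0b111011100
Split: l1_idx=7, l2_idx=3, offset=4
L1[7] = 1
L2[1][3] = 36
paddr = 36 * 8 + 4 = 292

Answer: 292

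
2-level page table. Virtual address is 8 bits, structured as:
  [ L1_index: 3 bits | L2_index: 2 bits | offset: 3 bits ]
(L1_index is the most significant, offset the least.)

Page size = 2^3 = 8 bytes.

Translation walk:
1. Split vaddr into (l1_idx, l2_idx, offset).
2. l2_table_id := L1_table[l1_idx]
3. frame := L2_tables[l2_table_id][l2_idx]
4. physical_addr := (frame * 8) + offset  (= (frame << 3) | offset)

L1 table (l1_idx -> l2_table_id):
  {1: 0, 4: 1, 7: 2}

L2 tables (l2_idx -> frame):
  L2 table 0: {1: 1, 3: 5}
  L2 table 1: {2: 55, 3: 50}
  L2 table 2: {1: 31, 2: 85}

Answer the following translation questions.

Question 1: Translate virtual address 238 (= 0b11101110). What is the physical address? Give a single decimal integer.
Answer: 254

Derivation:
vaddr = 238 = 0b11101110
Split: l1_idx=7, l2_idx=1, offset=6
L1[7] = 2
L2[2][1] = 31
paddr = 31 * 8 + 6 = 254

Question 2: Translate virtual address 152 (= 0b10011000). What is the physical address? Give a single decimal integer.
vaddr = 152 = 0b10011000
Split: l1_idx=4, l2_idx=3, offset=0
L1[4] = 1
L2[1][3] = 50
paddr = 50 * 8 + 0 = 400

Answer: 400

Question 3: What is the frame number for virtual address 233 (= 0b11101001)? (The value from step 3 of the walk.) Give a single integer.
vaddr = 233: l1_idx=7, l2_idx=1
L1[7] = 2; L2[2][1] = 31

Answer: 31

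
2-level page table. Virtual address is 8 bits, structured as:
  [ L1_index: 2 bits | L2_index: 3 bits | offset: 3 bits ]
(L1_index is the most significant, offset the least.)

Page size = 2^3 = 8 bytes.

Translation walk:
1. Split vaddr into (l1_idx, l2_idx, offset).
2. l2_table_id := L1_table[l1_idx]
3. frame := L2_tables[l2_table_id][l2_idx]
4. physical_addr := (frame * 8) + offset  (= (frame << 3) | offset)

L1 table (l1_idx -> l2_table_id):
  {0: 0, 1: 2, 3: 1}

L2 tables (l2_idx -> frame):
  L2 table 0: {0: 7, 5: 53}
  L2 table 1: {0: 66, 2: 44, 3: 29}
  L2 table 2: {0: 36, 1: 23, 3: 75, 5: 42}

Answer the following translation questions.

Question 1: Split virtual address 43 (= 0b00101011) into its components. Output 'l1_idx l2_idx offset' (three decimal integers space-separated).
Answer: 0 5 3

Derivation:
vaddr = 43 = 0b00101011
  top 2 bits -> l1_idx = 0
  next 3 bits -> l2_idx = 5
  bottom 3 bits -> offset = 3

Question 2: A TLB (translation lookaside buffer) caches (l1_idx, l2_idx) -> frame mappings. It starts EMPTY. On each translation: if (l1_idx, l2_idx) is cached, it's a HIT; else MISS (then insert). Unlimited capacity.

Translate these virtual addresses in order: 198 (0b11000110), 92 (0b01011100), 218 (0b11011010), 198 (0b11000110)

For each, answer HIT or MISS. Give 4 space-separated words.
Answer: MISS MISS MISS HIT

Derivation:
vaddr=198: (3,0) not in TLB -> MISS, insert
vaddr=92: (1,3) not in TLB -> MISS, insert
vaddr=218: (3,3) not in TLB -> MISS, insert
vaddr=198: (3,0) in TLB -> HIT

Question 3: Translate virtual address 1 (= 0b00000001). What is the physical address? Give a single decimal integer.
vaddr = 1 = 0b00000001
Split: l1_idx=0, l2_idx=0, offset=1
L1[0] = 0
L2[0][0] = 7
paddr = 7 * 8 + 1 = 57

Answer: 57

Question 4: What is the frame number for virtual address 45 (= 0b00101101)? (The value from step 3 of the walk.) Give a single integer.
vaddr = 45: l1_idx=0, l2_idx=5
L1[0] = 0; L2[0][5] = 53

Answer: 53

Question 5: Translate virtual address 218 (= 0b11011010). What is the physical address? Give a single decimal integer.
vaddr = 218 = 0b11011010
Split: l1_idx=3, l2_idx=3, offset=2
L1[3] = 1
L2[1][3] = 29
paddr = 29 * 8 + 2 = 234

Answer: 234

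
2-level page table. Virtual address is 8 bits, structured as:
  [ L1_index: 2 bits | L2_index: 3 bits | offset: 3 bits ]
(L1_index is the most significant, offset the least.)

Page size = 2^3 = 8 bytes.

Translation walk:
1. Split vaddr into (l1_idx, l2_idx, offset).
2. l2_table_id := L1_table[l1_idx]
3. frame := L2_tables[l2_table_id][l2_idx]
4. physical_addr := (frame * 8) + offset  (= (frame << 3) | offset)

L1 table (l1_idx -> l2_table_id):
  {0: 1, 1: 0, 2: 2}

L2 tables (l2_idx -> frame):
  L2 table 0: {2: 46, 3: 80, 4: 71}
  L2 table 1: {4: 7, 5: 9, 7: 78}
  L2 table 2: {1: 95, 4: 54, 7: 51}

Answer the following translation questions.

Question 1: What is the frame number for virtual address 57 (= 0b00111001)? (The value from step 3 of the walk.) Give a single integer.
Answer: 78

Derivation:
vaddr = 57: l1_idx=0, l2_idx=7
L1[0] = 1; L2[1][7] = 78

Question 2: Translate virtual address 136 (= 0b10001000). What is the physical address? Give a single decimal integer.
vaddr = 136 = 0b10001000
Split: l1_idx=2, l2_idx=1, offset=0
L1[2] = 2
L2[2][1] = 95
paddr = 95 * 8 + 0 = 760

Answer: 760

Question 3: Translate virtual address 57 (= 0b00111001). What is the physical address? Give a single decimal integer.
vaddr = 57 = 0b00111001
Split: l1_idx=0, l2_idx=7, offset=1
L1[0] = 1
L2[1][7] = 78
paddr = 78 * 8 + 1 = 625

Answer: 625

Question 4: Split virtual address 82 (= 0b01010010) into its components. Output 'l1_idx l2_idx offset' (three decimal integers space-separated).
vaddr = 82 = 0b01010010
  top 2 bits -> l1_idx = 1
  next 3 bits -> l2_idx = 2
  bottom 3 bits -> offset = 2

Answer: 1 2 2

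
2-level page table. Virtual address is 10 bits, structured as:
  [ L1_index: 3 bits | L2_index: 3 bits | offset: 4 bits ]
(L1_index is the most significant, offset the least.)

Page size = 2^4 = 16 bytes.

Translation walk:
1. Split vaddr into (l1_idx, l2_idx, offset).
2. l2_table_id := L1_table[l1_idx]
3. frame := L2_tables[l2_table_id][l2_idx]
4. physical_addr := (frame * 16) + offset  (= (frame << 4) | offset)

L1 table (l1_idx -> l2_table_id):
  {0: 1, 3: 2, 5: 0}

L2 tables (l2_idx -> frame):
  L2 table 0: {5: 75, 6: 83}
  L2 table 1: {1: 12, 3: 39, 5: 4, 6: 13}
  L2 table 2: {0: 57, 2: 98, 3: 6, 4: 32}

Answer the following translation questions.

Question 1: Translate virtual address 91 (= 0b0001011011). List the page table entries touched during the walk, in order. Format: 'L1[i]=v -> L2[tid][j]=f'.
Answer: L1[0]=1 -> L2[1][5]=4

Derivation:
vaddr = 91 = 0b0001011011
Split: l1_idx=0, l2_idx=5, offset=11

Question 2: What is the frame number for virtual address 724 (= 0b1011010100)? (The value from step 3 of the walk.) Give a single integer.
vaddr = 724: l1_idx=5, l2_idx=5
L1[5] = 0; L2[0][5] = 75

Answer: 75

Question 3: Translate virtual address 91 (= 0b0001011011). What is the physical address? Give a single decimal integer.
vaddr = 91 = 0b0001011011
Split: l1_idx=0, l2_idx=5, offset=11
L1[0] = 1
L2[1][5] = 4
paddr = 4 * 16 + 11 = 75

Answer: 75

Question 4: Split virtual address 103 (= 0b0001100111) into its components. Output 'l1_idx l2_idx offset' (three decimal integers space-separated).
vaddr = 103 = 0b0001100111
  top 3 bits -> l1_idx = 0
  next 3 bits -> l2_idx = 6
  bottom 4 bits -> offset = 7

Answer: 0 6 7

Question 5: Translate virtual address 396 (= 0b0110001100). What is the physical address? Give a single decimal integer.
Answer: 924

Derivation:
vaddr = 396 = 0b0110001100
Split: l1_idx=3, l2_idx=0, offset=12
L1[3] = 2
L2[2][0] = 57
paddr = 57 * 16 + 12 = 924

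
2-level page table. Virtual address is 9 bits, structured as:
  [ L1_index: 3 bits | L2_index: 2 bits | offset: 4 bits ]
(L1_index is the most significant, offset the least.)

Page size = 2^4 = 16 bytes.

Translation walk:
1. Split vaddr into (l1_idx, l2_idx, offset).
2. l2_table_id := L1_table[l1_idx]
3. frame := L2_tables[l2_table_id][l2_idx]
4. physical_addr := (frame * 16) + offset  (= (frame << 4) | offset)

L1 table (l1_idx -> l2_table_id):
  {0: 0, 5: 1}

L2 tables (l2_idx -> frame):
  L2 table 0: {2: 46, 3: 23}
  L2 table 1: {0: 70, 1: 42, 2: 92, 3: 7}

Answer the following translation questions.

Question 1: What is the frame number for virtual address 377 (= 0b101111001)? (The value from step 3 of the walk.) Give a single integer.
vaddr = 377: l1_idx=5, l2_idx=3
L1[5] = 1; L2[1][3] = 7

Answer: 7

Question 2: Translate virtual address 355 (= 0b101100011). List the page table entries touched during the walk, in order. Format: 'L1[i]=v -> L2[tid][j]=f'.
vaddr = 355 = 0b101100011
Split: l1_idx=5, l2_idx=2, offset=3

Answer: L1[5]=1 -> L2[1][2]=92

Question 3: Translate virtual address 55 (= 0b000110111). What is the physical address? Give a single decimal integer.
Answer: 375

Derivation:
vaddr = 55 = 0b000110111
Split: l1_idx=0, l2_idx=3, offset=7
L1[0] = 0
L2[0][3] = 23
paddr = 23 * 16 + 7 = 375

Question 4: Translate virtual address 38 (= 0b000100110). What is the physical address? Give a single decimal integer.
vaddr = 38 = 0b000100110
Split: l1_idx=0, l2_idx=2, offset=6
L1[0] = 0
L2[0][2] = 46
paddr = 46 * 16 + 6 = 742

Answer: 742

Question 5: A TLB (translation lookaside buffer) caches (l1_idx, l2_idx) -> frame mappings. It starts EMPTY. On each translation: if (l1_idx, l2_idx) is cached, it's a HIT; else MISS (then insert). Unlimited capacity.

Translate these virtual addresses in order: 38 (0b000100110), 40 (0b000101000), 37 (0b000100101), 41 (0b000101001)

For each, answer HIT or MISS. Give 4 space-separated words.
Answer: MISS HIT HIT HIT

Derivation:
vaddr=38: (0,2) not in TLB -> MISS, insert
vaddr=40: (0,2) in TLB -> HIT
vaddr=37: (0,2) in TLB -> HIT
vaddr=41: (0,2) in TLB -> HIT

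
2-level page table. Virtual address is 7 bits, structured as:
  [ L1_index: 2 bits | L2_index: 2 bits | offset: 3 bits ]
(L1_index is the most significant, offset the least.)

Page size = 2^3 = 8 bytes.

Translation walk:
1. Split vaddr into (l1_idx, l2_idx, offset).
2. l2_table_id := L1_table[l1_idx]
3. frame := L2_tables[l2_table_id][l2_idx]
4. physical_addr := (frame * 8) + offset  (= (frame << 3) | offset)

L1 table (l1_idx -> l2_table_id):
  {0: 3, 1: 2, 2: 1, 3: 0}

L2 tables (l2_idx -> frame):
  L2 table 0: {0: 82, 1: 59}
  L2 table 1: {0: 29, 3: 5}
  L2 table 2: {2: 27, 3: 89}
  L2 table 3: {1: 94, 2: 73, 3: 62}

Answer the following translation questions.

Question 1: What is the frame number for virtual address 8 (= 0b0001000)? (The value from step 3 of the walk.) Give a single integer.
Answer: 94

Derivation:
vaddr = 8: l1_idx=0, l2_idx=1
L1[0] = 3; L2[3][1] = 94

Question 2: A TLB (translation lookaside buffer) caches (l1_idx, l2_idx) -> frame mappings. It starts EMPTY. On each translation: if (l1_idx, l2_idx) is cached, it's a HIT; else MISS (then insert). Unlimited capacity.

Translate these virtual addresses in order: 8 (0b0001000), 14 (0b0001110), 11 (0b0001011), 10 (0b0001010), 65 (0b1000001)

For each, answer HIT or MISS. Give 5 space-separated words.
Answer: MISS HIT HIT HIT MISS

Derivation:
vaddr=8: (0,1) not in TLB -> MISS, insert
vaddr=14: (0,1) in TLB -> HIT
vaddr=11: (0,1) in TLB -> HIT
vaddr=10: (0,1) in TLB -> HIT
vaddr=65: (2,0) not in TLB -> MISS, insert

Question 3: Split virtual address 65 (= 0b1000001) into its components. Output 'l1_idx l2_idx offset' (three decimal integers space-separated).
vaddr = 65 = 0b1000001
  top 2 bits -> l1_idx = 2
  next 2 bits -> l2_idx = 0
  bottom 3 bits -> offset = 1

Answer: 2 0 1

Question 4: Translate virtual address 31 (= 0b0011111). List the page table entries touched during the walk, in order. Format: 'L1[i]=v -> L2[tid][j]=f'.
Answer: L1[0]=3 -> L2[3][3]=62

Derivation:
vaddr = 31 = 0b0011111
Split: l1_idx=0, l2_idx=3, offset=7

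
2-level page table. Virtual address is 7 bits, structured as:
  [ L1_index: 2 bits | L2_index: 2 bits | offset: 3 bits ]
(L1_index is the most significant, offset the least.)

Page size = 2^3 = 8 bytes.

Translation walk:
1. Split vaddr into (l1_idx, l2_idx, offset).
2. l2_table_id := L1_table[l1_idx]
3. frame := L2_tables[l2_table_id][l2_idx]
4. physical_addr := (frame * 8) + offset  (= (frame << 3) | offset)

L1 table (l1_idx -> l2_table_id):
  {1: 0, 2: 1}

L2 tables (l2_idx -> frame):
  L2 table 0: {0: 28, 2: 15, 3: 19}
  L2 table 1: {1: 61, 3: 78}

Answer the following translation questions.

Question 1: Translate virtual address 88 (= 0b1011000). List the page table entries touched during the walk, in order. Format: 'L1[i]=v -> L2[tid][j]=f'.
Answer: L1[2]=1 -> L2[1][3]=78

Derivation:
vaddr = 88 = 0b1011000
Split: l1_idx=2, l2_idx=3, offset=0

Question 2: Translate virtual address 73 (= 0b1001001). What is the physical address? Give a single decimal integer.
Answer: 489

Derivation:
vaddr = 73 = 0b1001001
Split: l1_idx=2, l2_idx=1, offset=1
L1[2] = 1
L2[1][1] = 61
paddr = 61 * 8 + 1 = 489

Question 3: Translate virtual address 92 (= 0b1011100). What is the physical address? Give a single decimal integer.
vaddr = 92 = 0b1011100
Split: l1_idx=2, l2_idx=3, offset=4
L1[2] = 1
L2[1][3] = 78
paddr = 78 * 8 + 4 = 628

Answer: 628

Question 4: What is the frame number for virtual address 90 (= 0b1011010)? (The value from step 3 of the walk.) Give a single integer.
vaddr = 90: l1_idx=2, l2_idx=3
L1[2] = 1; L2[1][3] = 78

Answer: 78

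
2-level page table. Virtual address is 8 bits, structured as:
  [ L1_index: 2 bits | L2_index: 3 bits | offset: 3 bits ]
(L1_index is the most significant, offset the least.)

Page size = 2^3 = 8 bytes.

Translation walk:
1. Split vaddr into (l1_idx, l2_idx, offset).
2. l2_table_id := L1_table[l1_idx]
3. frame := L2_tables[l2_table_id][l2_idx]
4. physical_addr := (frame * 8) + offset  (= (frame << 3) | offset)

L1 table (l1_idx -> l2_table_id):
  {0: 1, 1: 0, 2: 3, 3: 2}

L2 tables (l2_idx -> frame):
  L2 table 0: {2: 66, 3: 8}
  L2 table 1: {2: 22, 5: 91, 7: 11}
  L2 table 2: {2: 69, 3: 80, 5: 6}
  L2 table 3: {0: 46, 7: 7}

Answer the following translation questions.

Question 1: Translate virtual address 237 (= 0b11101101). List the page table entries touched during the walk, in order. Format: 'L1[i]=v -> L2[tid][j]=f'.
Answer: L1[3]=2 -> L2[2][5]=6

Derivation:
vaddr = 237 = 0b11101101
Split: l1_idx=3, l2_idx=5, offset=5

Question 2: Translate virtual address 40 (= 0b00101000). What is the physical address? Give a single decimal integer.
vaddr = 40 = 0b00101000
Split: l1_idx=0, l2_idx=5, offset=0
L1[0] = 1
L2[1][5] = 91
paddr = 91 * 8 + 0 = 728

Answer: 728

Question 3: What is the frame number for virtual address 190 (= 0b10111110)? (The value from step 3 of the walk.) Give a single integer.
Answer: 7

Derivation:
vaddr = 190: l1_idx=2, l2_idx=7
L1[2] = 3; L2[3][7] = 7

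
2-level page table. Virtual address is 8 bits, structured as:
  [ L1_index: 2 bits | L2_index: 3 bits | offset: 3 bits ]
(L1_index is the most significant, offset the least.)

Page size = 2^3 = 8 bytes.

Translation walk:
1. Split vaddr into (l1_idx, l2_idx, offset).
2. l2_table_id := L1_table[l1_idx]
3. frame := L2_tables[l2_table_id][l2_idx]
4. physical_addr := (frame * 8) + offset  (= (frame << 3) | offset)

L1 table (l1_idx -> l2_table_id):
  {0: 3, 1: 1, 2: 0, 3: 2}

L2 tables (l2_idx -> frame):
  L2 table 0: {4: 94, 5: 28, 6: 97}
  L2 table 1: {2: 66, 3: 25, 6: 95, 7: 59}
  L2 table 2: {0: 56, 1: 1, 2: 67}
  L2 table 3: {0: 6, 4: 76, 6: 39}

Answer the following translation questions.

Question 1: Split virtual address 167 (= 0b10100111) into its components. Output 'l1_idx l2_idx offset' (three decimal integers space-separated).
Answer: 2 4 7

Derivation:
vaddr = 167 = 0b10100111
  top 2 bits -> l1_idx = 2
  next 3 bits -> l2_idx = 4
  bottom 3 bits -> offset = 7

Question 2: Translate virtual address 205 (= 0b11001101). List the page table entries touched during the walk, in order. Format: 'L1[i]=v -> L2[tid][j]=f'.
Answer: L1[3]=2 -> L2[2][1]=1

Derivation:
vaddr = 205 = 0b11001101
Split: l1_idx=3, l2_idx=1, offset=5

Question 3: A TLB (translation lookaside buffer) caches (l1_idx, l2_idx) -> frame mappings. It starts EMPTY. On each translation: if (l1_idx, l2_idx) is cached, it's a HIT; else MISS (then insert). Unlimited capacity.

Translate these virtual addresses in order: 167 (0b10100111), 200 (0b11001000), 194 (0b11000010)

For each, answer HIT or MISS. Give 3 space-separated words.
vaddr=167: (2,4) not in TLB -> MISS, insert
vaddr=200: (3,1) not in TLB -> MISS, insert
vaddr=194: (3,0) not in TLB -> MISS, insert

Answer: MISS MISS MISS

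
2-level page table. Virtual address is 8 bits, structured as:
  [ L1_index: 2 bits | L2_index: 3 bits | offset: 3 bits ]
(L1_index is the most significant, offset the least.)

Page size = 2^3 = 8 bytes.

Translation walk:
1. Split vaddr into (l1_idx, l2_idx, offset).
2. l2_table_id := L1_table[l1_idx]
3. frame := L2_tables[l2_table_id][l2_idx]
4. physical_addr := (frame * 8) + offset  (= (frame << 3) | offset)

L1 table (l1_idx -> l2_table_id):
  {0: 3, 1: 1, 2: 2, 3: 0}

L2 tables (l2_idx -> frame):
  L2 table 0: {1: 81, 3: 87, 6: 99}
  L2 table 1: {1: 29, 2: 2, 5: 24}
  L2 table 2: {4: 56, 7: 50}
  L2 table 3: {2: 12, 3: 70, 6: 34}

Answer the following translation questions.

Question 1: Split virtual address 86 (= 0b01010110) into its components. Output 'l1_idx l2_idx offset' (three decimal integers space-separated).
vaddr = 86 = 0b01010110
  top 2 bits -> l1_idx = 1
  next 3 bits -> l2_idx = 2
  bottom 3 bits -> offset = 6

Answer: 1 2 6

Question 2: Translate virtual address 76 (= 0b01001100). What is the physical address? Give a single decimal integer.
Answer: 236

Derivation:
vaddr = 76 = 0b01001100
Split: l1_idx=1, l2_idx=1, offset=4
L1[1] = 1
L2[1][1] = 29
paddr = 29 * 8 + 4 = 236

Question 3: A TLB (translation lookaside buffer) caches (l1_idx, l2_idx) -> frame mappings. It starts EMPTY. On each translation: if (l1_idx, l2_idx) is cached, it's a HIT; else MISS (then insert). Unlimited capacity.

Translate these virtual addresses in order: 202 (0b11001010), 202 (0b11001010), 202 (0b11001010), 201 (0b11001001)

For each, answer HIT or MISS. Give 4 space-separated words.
Answer: MISS HIT HIT HIT

Derivation:
vaddr=202: (3,1) not in TLB -> MISS, insert
vaddr=202: (3,1) in TLB -> HIT
vaddr=202: (3,1) in TLB -> HIT
vaddr=201: (3,1) in TLB -> HIT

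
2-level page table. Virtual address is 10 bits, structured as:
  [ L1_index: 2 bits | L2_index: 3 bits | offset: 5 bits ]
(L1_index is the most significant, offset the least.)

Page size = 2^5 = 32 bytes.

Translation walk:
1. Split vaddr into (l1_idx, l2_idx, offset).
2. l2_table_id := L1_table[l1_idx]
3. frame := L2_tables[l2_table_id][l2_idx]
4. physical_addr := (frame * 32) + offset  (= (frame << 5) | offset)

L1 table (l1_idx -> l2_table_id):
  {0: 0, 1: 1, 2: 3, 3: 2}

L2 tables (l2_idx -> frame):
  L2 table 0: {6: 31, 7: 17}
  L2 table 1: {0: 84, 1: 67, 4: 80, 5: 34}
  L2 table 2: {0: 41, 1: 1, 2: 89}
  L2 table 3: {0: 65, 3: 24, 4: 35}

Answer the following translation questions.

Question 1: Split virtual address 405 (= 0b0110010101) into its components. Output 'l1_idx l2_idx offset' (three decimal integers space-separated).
vaddr = 405 = 0b0110010101
  top 2 bits -> l1_idx = 1
  next 3 bits -> l2_idx = 4
  bottom 5 bits -> offset = 21

Answer: 1 4 21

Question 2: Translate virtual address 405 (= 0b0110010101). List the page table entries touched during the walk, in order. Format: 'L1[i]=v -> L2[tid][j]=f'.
Answer: L1[1]=1 -> L2[1][4]=80

Derivation:
vaddr = 405 = 0b0110010101
Split: l1_idx=1, l2_idx=4, offset=21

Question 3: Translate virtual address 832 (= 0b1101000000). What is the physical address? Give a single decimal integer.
Answer: 2848

Derivation:
vaddr = 832 = 0b1101000000
Split: l1_idx=3, l2_idx=2, offset=0
L1[3] = 2
L2[2][2] = 89
paddr = 89 * 32 + 0 = 2848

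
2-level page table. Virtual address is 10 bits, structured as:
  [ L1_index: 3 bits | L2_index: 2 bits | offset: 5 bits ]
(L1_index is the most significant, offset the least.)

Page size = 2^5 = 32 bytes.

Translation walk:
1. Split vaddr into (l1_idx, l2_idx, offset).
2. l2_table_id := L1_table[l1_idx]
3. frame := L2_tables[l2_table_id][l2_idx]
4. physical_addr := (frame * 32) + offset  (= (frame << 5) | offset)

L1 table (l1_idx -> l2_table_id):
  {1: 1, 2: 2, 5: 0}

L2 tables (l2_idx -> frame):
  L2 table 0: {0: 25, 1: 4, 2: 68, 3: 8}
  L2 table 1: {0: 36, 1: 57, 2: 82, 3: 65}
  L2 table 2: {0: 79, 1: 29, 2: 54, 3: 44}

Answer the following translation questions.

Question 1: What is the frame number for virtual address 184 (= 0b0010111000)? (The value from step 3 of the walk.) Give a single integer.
Answer: 57

Derivation:
vaddr = 184: l1_idx=1, l2_idx=1
L1[1] = 1; L2[1][1] = 57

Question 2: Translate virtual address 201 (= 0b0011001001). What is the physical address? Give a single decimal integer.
Answer: 2633

Derivation:
vaddr = 201 = 0b0011001001
Split: l1_idx=1, l2_idx=2, offset=9
L1[1] = 1
L2[1][2] = 82
paddr = 82 * 32 + 9 = 2633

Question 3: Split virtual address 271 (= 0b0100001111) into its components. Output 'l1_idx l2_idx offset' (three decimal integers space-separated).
vaddr = 271 = 0b0100001111
  top 3 bits -> l1_idx = 2
  next 2 bits -> l2_idx = 0
  bottom 5 bits -> offset = 15

Answer: 2 0 15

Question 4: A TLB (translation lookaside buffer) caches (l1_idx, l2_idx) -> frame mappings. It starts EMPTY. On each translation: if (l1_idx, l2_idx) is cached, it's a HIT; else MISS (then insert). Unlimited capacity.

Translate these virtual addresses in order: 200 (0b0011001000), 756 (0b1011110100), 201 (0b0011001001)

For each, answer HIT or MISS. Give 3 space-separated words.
Answer: MISS MISS HIT

Derivation:
vaddr=200: (1,2) not in TLB -> MISS, insert
vaddr=756: (5,3) not in TLB -> MISS, insert
vaddr=201: (1,2) in TLB -> HIT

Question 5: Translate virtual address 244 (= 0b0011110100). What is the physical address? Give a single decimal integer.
vaddr = 244 = 0b0011110100
Split: l1_idx=1, l2_idx=3, offset=20
L1[1] = 1
L2[1][3] = 65
paddr = 65 * 32 + 20 = 2100

Answer: 2100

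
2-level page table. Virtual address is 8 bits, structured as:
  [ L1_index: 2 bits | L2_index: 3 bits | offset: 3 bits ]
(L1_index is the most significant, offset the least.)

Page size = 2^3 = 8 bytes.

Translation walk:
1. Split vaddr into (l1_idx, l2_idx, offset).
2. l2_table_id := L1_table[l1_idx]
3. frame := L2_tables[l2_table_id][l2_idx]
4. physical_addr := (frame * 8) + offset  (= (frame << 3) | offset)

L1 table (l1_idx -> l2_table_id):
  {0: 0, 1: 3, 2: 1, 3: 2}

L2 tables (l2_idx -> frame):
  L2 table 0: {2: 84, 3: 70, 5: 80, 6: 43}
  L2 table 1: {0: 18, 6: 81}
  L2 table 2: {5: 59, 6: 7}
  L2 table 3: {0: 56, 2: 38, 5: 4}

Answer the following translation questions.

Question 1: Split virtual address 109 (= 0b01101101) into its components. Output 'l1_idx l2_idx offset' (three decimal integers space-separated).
Answer: 1 5 5

Derivation:
vaddr = 109 = 0b01101101
  top 2 bits -> l1_idx = 1
  next 3 bits -> l2_idx = 5
  bottom 3 bits -> offset = 5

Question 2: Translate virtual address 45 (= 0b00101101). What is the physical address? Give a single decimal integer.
vaddr = 45 = 0b00101101
Split: l1_idx=0, l2_idx=5, offset=5
L1[0] = 0
L2[0][5] = 80
paddr = 80 * 8 + 5 = 645

Answer: 645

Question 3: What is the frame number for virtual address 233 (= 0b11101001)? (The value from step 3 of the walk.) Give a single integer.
vaddr = 233: l1_idx=3, l2_idx=5
L1[3] = 2; L2[2][5] = 59

Answer: 59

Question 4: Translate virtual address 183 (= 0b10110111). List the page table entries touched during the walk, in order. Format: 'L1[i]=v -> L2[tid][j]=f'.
Answer: L1[2]=1 -> L2[1][6]=81

Derivation:
vaddr = 183 = 0b10110111
Split: l1_idx=2, l2_idx=6, offset=7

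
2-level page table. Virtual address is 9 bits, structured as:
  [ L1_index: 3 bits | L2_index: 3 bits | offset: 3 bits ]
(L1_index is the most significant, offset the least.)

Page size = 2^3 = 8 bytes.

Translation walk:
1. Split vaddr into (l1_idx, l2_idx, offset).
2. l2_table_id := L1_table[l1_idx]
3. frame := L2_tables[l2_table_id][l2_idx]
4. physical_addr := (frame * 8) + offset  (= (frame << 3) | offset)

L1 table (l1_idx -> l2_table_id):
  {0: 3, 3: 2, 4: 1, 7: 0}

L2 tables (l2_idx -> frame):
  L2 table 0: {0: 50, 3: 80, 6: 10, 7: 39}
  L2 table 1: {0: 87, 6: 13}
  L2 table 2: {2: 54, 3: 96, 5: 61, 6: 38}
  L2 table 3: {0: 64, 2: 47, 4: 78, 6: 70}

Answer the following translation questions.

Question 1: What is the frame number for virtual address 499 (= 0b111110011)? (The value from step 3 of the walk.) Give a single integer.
vaddr = 499: l1_idx=7, l2_idx=6
L1[7] = 0; L2[0][6] = 10

Answer: 10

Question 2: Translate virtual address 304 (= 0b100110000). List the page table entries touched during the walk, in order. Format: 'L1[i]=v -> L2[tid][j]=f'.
vaddr = 304 = 0b100110000
Split: l1_idx=4, l2_idx=6, offset=0

Answer: L1[4]=1 -> L2[1][6]=13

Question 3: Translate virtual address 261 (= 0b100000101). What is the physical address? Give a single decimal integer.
Answer: 701

Derivation:
vaddr = 261 = 0b100000101
Split: l1_idx=4, l2_idx=0, offset=5
L1[4] = 1
L2[1][0] = 87
paddr = 87 * 8 + 5 = 701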